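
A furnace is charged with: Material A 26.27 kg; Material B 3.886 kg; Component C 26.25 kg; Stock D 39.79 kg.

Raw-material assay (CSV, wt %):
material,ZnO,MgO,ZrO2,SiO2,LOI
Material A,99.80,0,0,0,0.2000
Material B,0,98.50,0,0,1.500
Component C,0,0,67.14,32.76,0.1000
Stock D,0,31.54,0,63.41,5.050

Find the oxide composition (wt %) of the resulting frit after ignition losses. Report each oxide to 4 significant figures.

Glass mass = 94.05 kg (batch 96.20 − LOI 2.146).
Composition: ZnO 27.88%, MgO 17.41%, ZrO2 18.74%, SiO2 35.97%

The working math carries exact precision end to end. Values along the way are printed rounded to four significant figures; every reported number receives exactly one rounding; the derived quantities are re-derived at exact precision (the yield, net glass mass, totals, LOI, four oxide percentages) from the weighed amounts at 94.05 kg of glass as they appear in problem or answer.
Delivered oxide masses:
  ZnO: 26.27·0.9980 = 26.22 kg
  MgO: 3.886·0.9850 + 39.79·0.3154 = 16.38 kg
  ZrO2: 26.25·0.6714 = 17.62 kg
  SiO2: 26.25·0.3276 + 39.79·0.6341 = 33.83 kg
LOI: 26.27·0.002000 + 3.886·0.01500 + 26.25·0.001000 + 39.79·0.05050 = 2.146 kg
Glass = total batch minus LOI = 96.20 − 2.146 = 94.05 kg (= the summed oxide contributions)
each wt % is 100 × oxide ÷ glass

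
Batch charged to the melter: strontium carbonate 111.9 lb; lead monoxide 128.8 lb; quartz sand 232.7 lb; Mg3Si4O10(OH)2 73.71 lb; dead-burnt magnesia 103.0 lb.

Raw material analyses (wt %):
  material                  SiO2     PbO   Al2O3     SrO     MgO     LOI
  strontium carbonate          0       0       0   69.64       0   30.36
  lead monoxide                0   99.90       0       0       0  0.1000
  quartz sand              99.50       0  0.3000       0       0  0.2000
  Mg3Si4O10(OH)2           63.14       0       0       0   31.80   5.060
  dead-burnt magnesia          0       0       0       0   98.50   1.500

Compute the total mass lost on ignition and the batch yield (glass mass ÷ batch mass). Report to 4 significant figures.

LOI loss = 39.84 lb; glass = 610.3 lb; yield = 93.87%

Mid-chain values are printed, with 4-significant-digit rounding, in the printout. The whole derivation carries exact precision through the solve — a single rounding yields each reported value. The derived quantities are recomputed from the weighed amounts on 610.3 lb of glass at full precision (the yield, totals, five oxide percentages, glass mass, LOI) as they appear in either problem or answer.
LOI of each material in turn:
  strontium carbonate: 111.9 × 0.3036 = 33.97 lb
  lead monoxide: 128.8 × 0.001000 = 0.1288 lb
  quartz sand: 232.7 × 0.002000 = 0.4654 lb
  Mg3Si4O10(OH)2: 73.71 × 0.05060 = 3.730 lb
  dead-burnt magnesia: 103.0 × 0.01500 = 1.545 lb
Total LOI = 39.84 lb
Glass = batch − LOI = 650.1 − 39.84 = 610.3 lb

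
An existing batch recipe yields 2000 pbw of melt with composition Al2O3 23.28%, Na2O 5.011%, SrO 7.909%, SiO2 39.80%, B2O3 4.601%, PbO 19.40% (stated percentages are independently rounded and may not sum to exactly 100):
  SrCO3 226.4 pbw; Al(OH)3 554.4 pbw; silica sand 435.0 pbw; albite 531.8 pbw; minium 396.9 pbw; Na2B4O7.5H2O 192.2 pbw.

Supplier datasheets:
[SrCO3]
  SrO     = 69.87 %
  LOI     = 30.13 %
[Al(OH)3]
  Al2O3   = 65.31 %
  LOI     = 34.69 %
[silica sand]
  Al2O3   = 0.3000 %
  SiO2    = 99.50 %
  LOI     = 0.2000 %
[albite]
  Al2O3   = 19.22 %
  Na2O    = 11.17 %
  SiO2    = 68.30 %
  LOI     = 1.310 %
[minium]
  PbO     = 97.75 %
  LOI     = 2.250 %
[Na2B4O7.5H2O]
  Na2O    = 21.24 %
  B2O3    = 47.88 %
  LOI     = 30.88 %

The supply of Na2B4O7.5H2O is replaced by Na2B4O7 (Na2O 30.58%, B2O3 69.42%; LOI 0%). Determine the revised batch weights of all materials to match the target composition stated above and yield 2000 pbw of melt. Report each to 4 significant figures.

Revised batch per 2000 pbw melt:
  SrCO3: 226.4 pbw
  Al(OH)3: 553.7 pbw
  silica sand: 433.2 pbw
  albite: 534.3 pbw
  minium: 396.9 pbw
  Na2B4O7: 132.6 pbw
Total batch = 2277 pbw; LOI loss = 277.1 pbw

Intermediates are displayed rounded to 4 significant digits at each printed step — all internal work holds exact precision end to end. Exactly one rounding is applied to every reported result; the derived quantities are computed using the weight values at 2000 pbw of glass in full float precision (totals, ignition loss, net glass mass, the six compositions, yield) as set out in the question or the answer.
The oxide mass targets at 2000 pbw melt:
  Al2O3: 23.28% × 2000 = 465.6 pbw
  Na2O: 5.011% × 2000 = 100.2 pbw
  SrO: 7.909% × 2000 = 158.2 pbw
  SiO2: 39.80% × 2000 = 796.0 pbw
  B2O3: 4.601% × 2000 = 92.02 pbw
  PbO: 19.40% × 2000 = 388.0 pbw
Per-oxide balance check given the weights on record, under the basis named above (delivered sums recover each target exact up to rounding of places):
  Al2O3: 553.7·0.6531 + 433.2·0.003000 + 534.3·0.1922 = 465.6 pbw (target 465.6 pbw)
  Na2O: 534.3·0.1117 + 132.6·0.3058 = 100.2 pbw (target 100.2 pbw)
  SrO: 226.4·0.6987 = 158.2 pbw (target 158.2 pbw)
  SiO2: 433.2·0.9950 + 534.3·0.6830 = 796.0 pbw (target 796.0 pbw)
  B2O3: 132.6·0.6942 = 92.05 pbw (target 92.02 pbw)
  PbO: 396.9·0.9775 = 388.0 pbw (target 388.0 pbw)
Glass mass check: net batch after ignition = 2000 pbw (summing oxide targets gives 2000 pbw; against the stated basis, 2000 pbw — deltas are rounding alone).
Adding the batch up: Σ batch = 2277 pbw; LOI removed, Σ of batch·LOI: 277.1 pbw; yield, glass over the total, = 87.83%.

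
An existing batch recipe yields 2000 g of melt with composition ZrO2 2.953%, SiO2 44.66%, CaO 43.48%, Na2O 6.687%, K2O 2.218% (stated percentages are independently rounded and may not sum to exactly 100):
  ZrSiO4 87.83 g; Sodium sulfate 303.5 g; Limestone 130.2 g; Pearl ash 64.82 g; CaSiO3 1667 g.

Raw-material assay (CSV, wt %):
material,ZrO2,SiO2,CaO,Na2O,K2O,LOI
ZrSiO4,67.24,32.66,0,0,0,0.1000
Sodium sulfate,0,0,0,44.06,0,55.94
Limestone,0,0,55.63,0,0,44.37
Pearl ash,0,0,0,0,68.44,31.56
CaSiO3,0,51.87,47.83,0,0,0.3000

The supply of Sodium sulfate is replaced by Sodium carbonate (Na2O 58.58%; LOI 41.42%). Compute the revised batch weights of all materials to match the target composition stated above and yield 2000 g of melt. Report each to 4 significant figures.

Revised batch per 2000 g melt:
  ZrSiO4: 87.83 g
  Sodium carbonate: 228.3 g
  Limestone: 130.2 g
  Pearl ash: 64.82 g
  CaSiO3: 1667 g
Total batch = 2178 g; LOI loss = 177.9 g

Values along the way appear (rounded to 4 significant digits) as written — the working math maintains full float precision throughout — each reported value undergoes a single rounding — the derived quantities, which include net glass mass, five oxide percentages, LOI, totals, the yield, are carried at full precision, as quoted within the question or the answer, using the weight values for 2000 g of glass.
The oxide mass targets at 2000 g melt:
  ZrO2: 2.953% × 2000 = 59.06 g
  SiO2: 44.66% × 2000 = 893.2 g
  CaO: 43.48% × 2000 = 869.6 g
  Na2O: 6.687% × 2000 = 133.7 g
  K2O: 2.218% × 2000 = 44.36 g
Balance tally, oxide-wise, with the batch weights as given, per the basis as stated (delivered sums recover each target given rounding of the digits):
  ZrO2: 87.83·0.6724 = 59.06 g (target 59.06 g)
  SiO2: 87.83·0.3266 + 1667·0.5187 = 893.4 g (target 893.2 g)
  CaO: 130.2·0.5563 + 1667·0.4783 = 869.8 g (target 869.6 g)
  Na2O: 228.3·0.5858 = 133.7 g (target 133.7 g)
  K2O: 64.82·0.6844 = 44.36 g (target 44.36 g)
Mass balance on the glass: batch total minus LOI = 2000 g (oxide target masses add up to 2000 g; basis as stated: 2000 g — gaps are rounding artifacts).
Batch grand total — Σ batch = 2178 g; Σ batch·LOI gives LOI loss = 177.9 g; the yield ratio, glass ÷ batch: 91.83%.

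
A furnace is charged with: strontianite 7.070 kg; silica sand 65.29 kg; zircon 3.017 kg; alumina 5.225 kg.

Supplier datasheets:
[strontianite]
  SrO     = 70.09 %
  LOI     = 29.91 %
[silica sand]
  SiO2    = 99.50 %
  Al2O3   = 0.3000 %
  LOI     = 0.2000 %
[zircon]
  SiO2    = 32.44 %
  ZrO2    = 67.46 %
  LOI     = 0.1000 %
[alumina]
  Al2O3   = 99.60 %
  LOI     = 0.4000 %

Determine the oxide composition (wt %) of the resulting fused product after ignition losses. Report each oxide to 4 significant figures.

Working values appear (rounded to four significant digits) when written out — all arithmetic runs at full float precision all the way through; every reported figure is rounded just once — the derived quantities are rebuilt in full precision (totals, net glass mass, the four compositions, LOI, yield) using the weight values for 78.33 kg of glass as given in the question or the answer.
Per-oxide mass from batch:
  SiO2: 65.29·0.9950 + 3.017·0.3244 = 65.94 kg
  Al2O3: 65.29·0.003000 + 5.225·0.9960 = 5.400 kg
  SrO: 7.070·0.7009 = 4.955 kg
  ZrO2: 3.017·0.6746 = 2.035 kg
LOI: 7.070·0.2991 + 65.29·0.002000 + 3.017·0.001000 + 5.225·0.004000 = 2.269 kg
Resulting glass, batch − LOI: 80.60 − 2.269 = 78.33 kg (equal to the oxide-mass sum)
wt % = 100 × oxide mass / glass mass

Glass mass = 78.33 kg (batch 80.60 − LOI 2.269).
Composition: SiO2 84.18%, Al2O3 6.894%, SrO 6.326%, ZrO2 2.598%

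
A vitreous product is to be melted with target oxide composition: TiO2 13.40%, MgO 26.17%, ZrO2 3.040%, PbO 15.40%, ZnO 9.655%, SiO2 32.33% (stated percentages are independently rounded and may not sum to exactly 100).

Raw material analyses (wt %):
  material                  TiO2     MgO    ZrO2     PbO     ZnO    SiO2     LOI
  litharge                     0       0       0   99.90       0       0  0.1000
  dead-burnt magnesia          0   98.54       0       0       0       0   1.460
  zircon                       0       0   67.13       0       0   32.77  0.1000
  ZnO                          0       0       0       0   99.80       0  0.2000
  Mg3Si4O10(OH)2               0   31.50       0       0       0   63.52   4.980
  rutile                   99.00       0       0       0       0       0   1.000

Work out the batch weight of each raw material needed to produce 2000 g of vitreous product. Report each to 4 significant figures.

Batch per 2000 g vitreous product:
  litharge: 308.3 g
  dead-burnt magnesia: 220.7 g
  zircon: 90.57 g
  ZnO: 193.5 g
  Mg3Si4O10(OH)2: 971.2 g
  rutile: 270.7 g
Total batch = 2055 g; LOI loss = 55.08 g; yield = 97.32%

In-progress results appear, rounded to 4 significant figures, at each printed step; all internal work runs at exact precision throughout. A single rounding finalizes each reported number — derived quantities are recomputed at full precision (ignition loss, the totals, the six compositions, glass mass, the yield) from the batch weights on 2000 g of glass as they appear in question or answer.
Per-oxide target masses for 2000 g vitreous product:
  TiO2: 13.40% × 2000 = 268.0 g
  MgO: 26.17% × 2000 = 523.4 g
  ZrO2: 3.040% × 2000 = 60.80 g
  PbO: 15.40% × 2000 = 308.0 g
  ZnO: 9.655% × 2000 = 193.1 g
  SiO2: 32.33% × 2000 = 646.6 g
Sums-versus-targets review per the reported batch figures, at the basis given (oxide sums agree with the targets once rounding is allowed for):
  TiO2: 270.7·0.9900 = 268.0 g (target 268.0 g)
  MgO: 220.7·0.9854 + 971.2·0.3150 = 523.4 g (target 523.4 g)
  ZrO2: 90.57·0.6713 = 60.80 g (target 60.80 g)
  PbO: 308.3·0.9990 = 308.0 g (target 308.0 g)
  ZnO: 193.5·0.9980 = 193.1 g (target 193.1 g)
  SiO2: 90.57·0.3277 + 971.2·0.6352 = 646.6 g (target 646.6 g)
Auditing the glass mass value: whole batch net of LOI = 2000 g (summing oxide targets gives 2000 g; versus the stated basis of 2000 g — differing by rounding only).
Whole-batch sum: Σ batch = 2055 g; LOI removed, Σ of batch·LOI: 55.08 g; the yield ratio, glass ÷ batch: 97.32%.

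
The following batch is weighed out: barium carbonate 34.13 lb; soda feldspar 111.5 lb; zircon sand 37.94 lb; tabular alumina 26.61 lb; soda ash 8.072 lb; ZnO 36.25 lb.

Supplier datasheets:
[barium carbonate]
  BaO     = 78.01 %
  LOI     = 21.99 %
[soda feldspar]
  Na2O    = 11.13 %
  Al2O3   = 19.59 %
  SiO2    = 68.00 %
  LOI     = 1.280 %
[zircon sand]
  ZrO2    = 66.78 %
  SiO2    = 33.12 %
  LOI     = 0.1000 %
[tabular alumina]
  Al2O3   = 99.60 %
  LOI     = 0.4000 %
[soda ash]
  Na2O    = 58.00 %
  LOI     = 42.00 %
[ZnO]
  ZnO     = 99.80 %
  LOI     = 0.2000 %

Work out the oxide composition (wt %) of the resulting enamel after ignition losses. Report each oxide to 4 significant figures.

Glass mass = 242.0 lb (batch 254.5 − LOI 12.54).
Composition: ZnO 14.95%, Na2O 7.064%, BaO 11.00%, ZrO2 10.47%, Al2O3 19.98%, SiO2 36.53%

Values along the way are shown rounded off to 4 significant digits when written out; every computation keeps full float precision end to end; a single rounding yields each reported number; all derived quantities (the six compositions, totals, ignition loss, the yield, net glass mass) are rebuilt at exact precision from the batch weights per 242.0 lb of glass, as quoted within either problem or answer.
Oxide-by-oxide delivered mass:
  ZnO: 36.25·0.9980 = 36.18 lb
  Na2O: 111.5·0.1113 + 8.072·0.5800 = 17.09 lb
  BaO: 34.13·0.7801 = 26.62 lb
  ZrO2: 37.94·0.6678 = 25.34 lb
  Al2O3: 111.5·0.1959 + 26.61·0.9960 = 48.35 lb
  SiO2: 111.5·0.6800 + 37.94·0.3312 = 88.39 lb
LOI: 34.13·0.2199 + 111.5·0.01280 + 37.94·0.001000 + 26.61·0.004000 + 8.072·0.4200 + 36.25·0.002000 = 12.54 lb
batch − LOI leaves glass = 254.5 − 12.54 = 242.0 lb (= Σ oxide masses)
wt % = oxide mass / glass mass × 100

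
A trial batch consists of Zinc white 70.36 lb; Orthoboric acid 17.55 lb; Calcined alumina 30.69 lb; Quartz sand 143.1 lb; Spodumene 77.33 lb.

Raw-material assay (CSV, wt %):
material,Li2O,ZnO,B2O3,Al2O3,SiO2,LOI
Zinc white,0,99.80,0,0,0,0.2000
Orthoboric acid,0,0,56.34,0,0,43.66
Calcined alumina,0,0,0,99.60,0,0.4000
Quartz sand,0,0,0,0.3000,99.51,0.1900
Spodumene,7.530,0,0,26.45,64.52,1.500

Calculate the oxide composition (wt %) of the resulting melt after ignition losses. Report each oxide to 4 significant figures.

Working values are shown (rounded to four significant digits) on the page; the whole derivation keeps exact precision throughout; a single rounding completes each reported number; all derived quantities (ignition loss, yield, net glass mass, the five compositions, the totals) are re-derived starting from the weights at 329.7 lb of glass in exact precision, as quoted within the question or the answer.
Delivered oxide masses:
  Li2O: 77.33·0.07530 = 5.823 lb
  ZnO: 70.36·0.9980 = 70.22 lb
  B2O3: 17.55·0.5634 = 9.888 lb
  Al2O3: 30.69·0.9960 + 143.1·0.003000 + 77.33·0.2645 = 51.45 lb
  SiO2: 143.1·0.9951 + 77.33·0.6452 = 192.3 lb
LOI: 70.36·0.002000 + 17.55·0.4366 + 30.69·0.004000 + 143.1·0.001900 + 77.33·0.01500 = 9.358 lb
Resulting glass, batch − LOI: 339.0 − 9.358 = 329.7 lb (equal to the oxide-mass sum)
wt % = 100 × oxide mass / glass mass

Glass mass = 329.7 lb (batch 339.0 − LOI 9.358).
Composition: Li2O 1.766%, ZnO 21.30%, B2O3 2.999%, Al2O3 15.61%, SiO2 58.33%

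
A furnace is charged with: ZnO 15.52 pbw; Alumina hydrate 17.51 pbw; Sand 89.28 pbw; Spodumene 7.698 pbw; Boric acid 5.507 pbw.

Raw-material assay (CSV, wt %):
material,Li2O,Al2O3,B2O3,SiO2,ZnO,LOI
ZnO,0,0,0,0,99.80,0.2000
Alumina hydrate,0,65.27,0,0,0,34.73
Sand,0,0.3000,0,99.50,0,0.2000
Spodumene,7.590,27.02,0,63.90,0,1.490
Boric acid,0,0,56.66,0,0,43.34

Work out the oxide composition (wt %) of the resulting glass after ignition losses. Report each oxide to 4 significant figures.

All internal work holds full float precision at all times. Mid-chain values are shown rounded off to 4 significant figures within the worked lines; every reported number undergoes a single rounding; all derived quantities are carried at full precision (the totals, net glass mass, yield, LOI, the five compositions) from the weighed amounts at 126.7 pbw of glass, as they appear in the problem or the answer.
Delivered oxide masses:
  Li2O: 7.698·0.07590 = 0.5843 pbw
  Al2O3: 17.51·0.6527 + 89.28·0.003000 + 7.698·0.2702 = 13.78 pbw
  B2O3: 5.507·0.5666 = 3.120 pbw
  SiO2: 89.28·0.9950 + 7.698·0.6390 = 93.75 pbw
  ZnO: 15.52·0.9980 = 15.49 pbw
LOI: 15.52·0.002000 + 17.51·0.3473 + 89.28·0.002000 + 7.698·0.01490 + 5.507·0.4334 = 8.792 pbw
Glass = total batch minus LOI = 135.5 − 8.792 = 126.7 pbw (= the summed oxide contributions)
each oxide over glass, ×100, is wt %

Glass mass = 126.7 pbw (batch 135.5 − LOI 8.792).
Composition: Li2O 0.4611%, Al2O3 10.87%, B2O3 2.462%, SiO2 73.98%, ZnO 12.22%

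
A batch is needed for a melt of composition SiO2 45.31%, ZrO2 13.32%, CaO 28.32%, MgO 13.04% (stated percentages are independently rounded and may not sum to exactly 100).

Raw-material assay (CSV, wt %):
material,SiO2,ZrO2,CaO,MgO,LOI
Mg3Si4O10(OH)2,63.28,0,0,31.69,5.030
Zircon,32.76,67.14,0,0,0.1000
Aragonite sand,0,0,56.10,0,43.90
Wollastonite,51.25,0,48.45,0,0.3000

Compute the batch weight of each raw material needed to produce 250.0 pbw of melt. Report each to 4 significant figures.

Batch per 250.0 pbw melt:
  Mg3Si4O10(OH)2: 102.9 pbw
  Zircon: 49.60 pbw
  Aragonite sand: 72.40 pbw
  Wollastonite: 62.30 pbw
Total batch = 287.2 pbw; LOI loss = 37.20 pbw; yield = 87.05%

The whole derivation keeps exact precision through every step — intermediates are shown (rounded to four significant figures) within the worked lines; exactly one rounding lands on every reported number; all derived quantities (four oxide percentages, net glass mass, ignition loss, yield, the totals) are computed in exact precision using the weight values for 250.0 pbw of glass as quoted within the problem or the answer.
Target oxide masses per 250.0 pbw melt:
  SiO2: 45.31% × 250.0 = 113.3 pbw
  ZrO2: 13.32% × 250.0 = 33.30 pbw
  CaO: 28.32% × 250.0 = 70.80 pbw
  MgO: 13.04% × 250.0 = 32.60 pbw
Per-oxide balance check working from each reported weight, for the quoted basis mass (each sum matches its target mass net of answer rounding effects):
  SiO2: 102.9·0.6328 + 49.60·0.3276 + 62.30·0.5125 = 113.3 pbw (target 113.3 pbw)
  ZrO2: 49.60·0.6714 = 33.30 pbw (target 33.30 pbw)
  CaO: 72.40·0.5610 + 62.30·0.4845 = 70.80 pbw (target 70.80 pbw)
  MgO: 102.9·0.3169 = 32.61 pbw (target 32.60 pbw)
Glass-mass closure: batch Σ − ignition loss = 250.0 pbw (per-oxide target masses sum to 250.0 pbw; against the stated basis, 250.0 pbw — deltas are rounding alone).
Batch grand total — Σ batch = 287.2 pbw; loss to ignition Σ batch·LOI = 37.20 pbw; the yield ratio, glass ÷ batch: 87.05%.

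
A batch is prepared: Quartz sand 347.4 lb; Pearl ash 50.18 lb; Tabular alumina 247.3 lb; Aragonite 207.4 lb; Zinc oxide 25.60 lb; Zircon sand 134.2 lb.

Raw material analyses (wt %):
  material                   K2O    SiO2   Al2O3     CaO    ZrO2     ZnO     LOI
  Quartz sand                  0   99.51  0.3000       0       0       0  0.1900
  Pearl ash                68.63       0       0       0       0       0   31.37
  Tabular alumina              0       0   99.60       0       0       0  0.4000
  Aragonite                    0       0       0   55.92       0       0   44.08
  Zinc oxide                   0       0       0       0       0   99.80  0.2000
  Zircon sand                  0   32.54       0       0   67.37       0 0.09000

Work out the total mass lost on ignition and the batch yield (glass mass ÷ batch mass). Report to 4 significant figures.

LOI loss = 109.0 lb; glass = 903.1 lb; yield = 89.23%

Intermediates are shown with 4-significant-digit rounding within the worked lines; the working math holds full float precision in all steps; each reported figure takes exactly one rounding. All derived quantities, which include yield, six oxide percentages, net glass mass, ignition loss, the totals, are recomputed at full precision, as set out in either problem or answer, starting from the weights per 903.1 lb of glass.
Ignition loss by material:
  Quartz sand: 347.4 × 0.001900 = 0.6601 lb
  Pearl ash: 50.18 × 0.3137 = 15.74 lb
  Tabular alumina: 247.3 × 0.004000 = 0.9892 lb
  Aragonite: 207.4 × 0.4408 = 91.42 lb
  Zinc oxide: 25.60 × 0.002000 = 0.05120 lb
  Zircon sand: 134.2 × 9.000e-04 = 0.1208 lb
Total LOI = 109.0 lb
Glass = batch − LOI = 1012 − 109.0 = 903.1 lb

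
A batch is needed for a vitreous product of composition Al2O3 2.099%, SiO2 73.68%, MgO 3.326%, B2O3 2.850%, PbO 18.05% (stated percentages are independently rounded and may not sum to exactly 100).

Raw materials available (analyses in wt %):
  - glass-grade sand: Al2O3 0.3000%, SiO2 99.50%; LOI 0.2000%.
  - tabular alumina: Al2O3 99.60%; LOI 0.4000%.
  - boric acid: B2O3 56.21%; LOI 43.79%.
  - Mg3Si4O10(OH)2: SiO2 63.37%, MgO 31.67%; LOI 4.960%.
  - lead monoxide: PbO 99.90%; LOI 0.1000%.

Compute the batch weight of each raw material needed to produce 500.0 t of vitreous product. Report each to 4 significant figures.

Batch per 500.0 t vitreous product:
  glass-grade sand: 336.8 t
  tabular alumina: 9.523 t
  boric acid: 25.35 t
  Mg3Si4O10(OH)2: 52.51 t
  lead monoxide: 90.34 t
Total batch = 514.5 t; LOI loss = 14.51 t; yield = 97.18%

Each numeric step keeps full float precision through every step. Working values are printed (rounded to four significant figures) at each printed step; each reported number includes exactly one rounding. Derived quantities (five oxide percentages, the yield, net glass mass, LOI, totals) are re-derived using the weight values for 500.0 t of glass at exact precision exactly as printed in problem or answer.
Oxide-by-oxide targets in 500.0 t vitreous product:
  Al2O3: 2.099% × 500.0 = 10.50 t
  SiO2: 73.68% × 500.0 = 368.4 t
  MgO: 3.326% × 500.0 = 16.63 t
  B2O3: 2.850% × 500.0 = 14.25 t
  PbO: 18.05% × 500.0 = 90.25 t
Mass-balance tally per oxide from the weights as reported, per the basis as stated (oxide sums agree with the targets inside rounding margins):
  Al2O3: 336.8·0.003000 + 9.523·0.9960 = 10.50 t (target 10.50 t)
  SiO2: 336.8·0.9950 + 52.51·0.6337 = 368.4 t (target 368.4 t)
  MgO: 52.51·0.3167 = 16.63 t (target 16.63 t)
  B2O3: 25.35·0.5621 = 14.25 t (target 14.25 t)
  PbO: 90.34·0.9990 = 90.25 t (target 90.25 t)
Mass balance on the glass: net batch after ignition = 500.0 t (oxide target masses add up to 500.0 t; against the stated basis, 500.0 t — any gap is answer rounding).
Batch grand total — Σ batch = 514.5 t; Σ batch·LOI gives LOI loss = 14.51 t; yield: glass divided by total = 97.18%.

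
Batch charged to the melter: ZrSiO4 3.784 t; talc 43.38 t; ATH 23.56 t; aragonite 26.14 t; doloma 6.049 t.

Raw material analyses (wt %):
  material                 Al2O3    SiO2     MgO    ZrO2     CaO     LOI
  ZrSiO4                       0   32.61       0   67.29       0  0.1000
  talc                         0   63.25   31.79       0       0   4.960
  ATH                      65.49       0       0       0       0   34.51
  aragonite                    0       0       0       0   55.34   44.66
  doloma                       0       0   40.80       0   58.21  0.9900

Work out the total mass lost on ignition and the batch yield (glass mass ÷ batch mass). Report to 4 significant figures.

Each numeric step keeps exact precision at every stage — in-progress results are shown with 4-significant-figure rounding across the worked steps — each reported result is rounded just once — the derived quantities, including five oxide percentages, glass mass, ignition loss, totals, yield, are re-derived starting from the weights on 80.89 t of glass at full float precision as they appear in the question or the answer.
Loss on ignition, line by line:
  ZrSiO4: 3.784 × 0.001000 = 0.003784 t
  talc: 43.38 × 0.04960 = 2.152 t
  ATH: 23.56 × 0.3451 = 8.131 t
  aragonite: 26.14 × 0.4466 = 11.67 t
  doloma: 6.049 × 0.009900 = 0.05989 t
Total LOI = 22.02 t
Glass = batch − LOI = 102.9 − 22.02 = 80.89 t

LOI loss = 22.02 t; glass = 80.89 t; yield = 78.60%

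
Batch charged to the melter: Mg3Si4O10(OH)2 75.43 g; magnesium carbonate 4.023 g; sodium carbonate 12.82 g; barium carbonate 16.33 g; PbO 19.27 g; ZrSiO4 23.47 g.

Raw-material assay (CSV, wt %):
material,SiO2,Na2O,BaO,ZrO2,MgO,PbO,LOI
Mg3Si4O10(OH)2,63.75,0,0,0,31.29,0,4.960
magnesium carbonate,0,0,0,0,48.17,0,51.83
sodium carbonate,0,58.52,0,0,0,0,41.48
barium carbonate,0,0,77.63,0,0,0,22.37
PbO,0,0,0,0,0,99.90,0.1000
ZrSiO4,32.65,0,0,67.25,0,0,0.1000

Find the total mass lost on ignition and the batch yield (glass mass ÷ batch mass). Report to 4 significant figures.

In-progress results are shown, with 4-significant-digit rounding, in the working — every computation carries exact precision through the solve — each reported value is rounded once only — all derived quantities (ignition loss, net glass mass, six oxide percentages, the yield, the totals) are rebuilt in full float precision starting from the weights per 136.5 g of glass precisely as stated by problem or answer.
Loss on ignition, line by line:
  Mg3Si4O10(OH)2: 75.43 × 0.04960 = 3.741 g
  magnesium carbonate: 4.023 × 0.5183 = 2.085 g
  sodium carbonate: 12.82 × 0.4148 = 5.318 g
  barium carbonate: 16.33 × 0.2237 = 3.653 g
  PbO: 19.27 × 0.001000 = 0.01927 g
  ZrSiO4: 23.47 × 0.001000 = 0.02347 g
Total LOI = 14.84 g
Glass = batch − LOI = 151.3 − 14.84 = 136.5 g

LOI loss = 14.84 g; glass = 136.5 g; yield = 90.19%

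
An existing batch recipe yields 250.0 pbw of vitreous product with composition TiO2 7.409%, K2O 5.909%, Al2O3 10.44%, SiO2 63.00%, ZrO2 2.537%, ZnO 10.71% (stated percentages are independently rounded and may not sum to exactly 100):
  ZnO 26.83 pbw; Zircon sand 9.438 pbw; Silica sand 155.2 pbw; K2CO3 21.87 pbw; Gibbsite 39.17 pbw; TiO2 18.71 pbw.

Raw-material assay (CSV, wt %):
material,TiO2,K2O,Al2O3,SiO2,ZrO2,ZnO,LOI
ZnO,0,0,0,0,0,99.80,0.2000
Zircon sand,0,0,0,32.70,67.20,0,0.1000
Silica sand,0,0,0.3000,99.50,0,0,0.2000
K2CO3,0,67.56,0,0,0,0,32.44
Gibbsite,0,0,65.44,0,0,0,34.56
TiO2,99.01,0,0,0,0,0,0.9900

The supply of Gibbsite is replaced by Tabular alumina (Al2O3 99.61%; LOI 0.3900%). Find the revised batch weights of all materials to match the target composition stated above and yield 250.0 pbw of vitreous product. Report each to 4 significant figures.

Revised batch per 250.0 pbw vitreous product:
  ZnO: 26.83 pbw
  Zircon sand: 9.438 pbw
  Silica sand: 155.2 pbw
  K2CO3: 21.87 pbw
  Tabular alumina: 25.73 pbw
  TiO2: 18.71 pbw
Total batch = 257.8 pbw; LOI loss = 7.754 pbw

The intermediate values appear, rounded to 4 significant digits, when written out — every computation maintains exact precision all the way through — exactly one rounding lands on every reported number — derived quantities (net glass mass, yield, LOI, the totals, six oxide percentages) are rebuilt at exact precision from the batch weights on 250.0 pbw of glass precisely as stated by the problem or answer text.
Oxide-by-oxide targets in 250.0 pbw vitreous product:
  TiO2: 7.409% × 250.0 = 18.52 pbw
  K2O: 5.909% × 250.0 = 14.77 pbw
  Al2O3: 10.44% × 250.0 = 26.10 pbw
  SiO2: 63.00% × 250.0 = 157.5 pbw
  ZrO2: 2.537% × 250.0 = 6.342 pbw
  ZnO: 10.71% × 250.0 = 26.78 pbw
Checking each oxide sum using the reported weights, per the basis as stated (delivered sums recover each target up to rounding of the answer):
  TiO2: 18.71·0.9901 = 18.52 pbw (target 18.52 pbw)
  K2O: 21.87·0.6756 = 14.78 pbw (target 14.77 pbw)
  Al2O3: 155.2·0.003000 + 25.73·0.9961 = 26.10 pbw (target 26.10 pbw)
  SiO2: 9.438·0.3270 + 155.2·0.9950 = 157.5 pbw (target 157.5 pbw)
  ZrO2: 9.438·0.6720 = 6.342 pbw (target 6.342 pbw)
  ZnO: 26.83·0.9980 = 26.78 pbw (target 26.78 pbw)
Glass-mass sanity pass: total batch − LOI = 250.0 pbw (summing oxide targets gives 250.0 pbw; stated basis 250.0 pbw — a pure rounding effect).
Adding the batch up: Σ batch = 257.8 pbw; Σ batch·LOI gives LOI loss = 7.754 pbw; as yield: glass ÷ batch → 96.99%.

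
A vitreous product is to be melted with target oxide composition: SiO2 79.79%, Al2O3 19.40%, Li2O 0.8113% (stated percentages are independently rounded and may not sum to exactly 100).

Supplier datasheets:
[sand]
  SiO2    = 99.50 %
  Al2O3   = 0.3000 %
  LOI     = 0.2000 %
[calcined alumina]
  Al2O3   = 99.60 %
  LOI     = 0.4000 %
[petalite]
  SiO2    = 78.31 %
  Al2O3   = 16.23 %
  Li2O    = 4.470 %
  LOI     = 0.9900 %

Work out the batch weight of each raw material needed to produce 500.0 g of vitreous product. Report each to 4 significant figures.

Batch per 500.0 g vitreous product:
  sand: 329.5 g
  calcined alumina: 81.61 g
  petalite: 90.75 g
Total batch = 501.9 g; LOI loss = 1.884 g; yield = 99.62%

Each numeric step carries full float precision through every step; in-progress results are rounded to four significant figures wherever printed. A single rounding yields every reported value — derived quantities (three oxide percentages, net glass mass, totals, LOI, yield) are re-derived at full float precision starting from the weights for 500.0 g of glass, as set out in the problem or the answer.
Target masses of each oxide per 500.0 g vitreous product:
  SiO2: 79.79% × 500.0 = 399.0 g
  Al2O3: 19.40% × 500.0 = 97.00 g
  Li2O: 0.8113% × 500.0 = 4.057 g
Mass-balance tally per oxide on the weights just shown, under the basis named above (sums match the target masses within answer rounding):
  SiO2: 329.5·0.9950 + 90.75·0.7831 = 398.9 g (target 399.0 g)
  Al2O3: 329.5·0.003000 + 81.61·0.9960 + 90.75·0.1623 = 97.00 g (target 97.00 g)
  Li2O: 90.75·0.04470 = 4.057 g (target 4.057 g)
Auditing the glass mass value: whole batch net of LOI = 500.0 g (targets for the oxides total 500.0 g; stated basis 500.0 g — differing by rounding only).
Whole-batch sum: Σ batch = 501.9 g; loss to ignition Σ batch·LOI = 1.884 g; as yield: glass ÷ batch → 99.62%.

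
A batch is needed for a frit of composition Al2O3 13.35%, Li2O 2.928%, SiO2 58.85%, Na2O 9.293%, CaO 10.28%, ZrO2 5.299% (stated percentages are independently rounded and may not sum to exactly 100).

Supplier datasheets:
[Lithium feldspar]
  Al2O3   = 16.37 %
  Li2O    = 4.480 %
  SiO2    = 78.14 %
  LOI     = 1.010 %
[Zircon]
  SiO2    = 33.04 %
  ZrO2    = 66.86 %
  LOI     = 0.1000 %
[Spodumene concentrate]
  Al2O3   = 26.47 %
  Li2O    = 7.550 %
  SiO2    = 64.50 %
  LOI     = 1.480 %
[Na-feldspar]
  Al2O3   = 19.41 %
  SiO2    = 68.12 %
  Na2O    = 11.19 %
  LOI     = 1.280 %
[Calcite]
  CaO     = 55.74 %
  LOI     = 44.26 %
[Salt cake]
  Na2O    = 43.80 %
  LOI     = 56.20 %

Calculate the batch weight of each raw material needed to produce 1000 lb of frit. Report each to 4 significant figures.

The whole derivation keeps exact precision all the way through — intermediates appear, rounded to four significant digits, across the worked steps; a single rounding finalizes each reported value — the derived quantities (ignition loss, six oxide percentages, totals, the yield, net glass mass) are computed starting from the weights on 1000 lb of glass at full precision, precisely as stated by the problem or answer text.
Target oxide masses per 1000 lb frit:
  Al2O3: 13.35% × 1000 = 133.5 lb
  Li2O: 2.928% × 1000 = 29.28 lb
  SiO2: 58.85% × 1000 = 588.5 lb
  Na2O: 9.293% × 1000 = 92.93 lb
  CaO: 10.28% × 1000 = 102.8 lb
  ZrO2: 5.299% × 1000 = 52.99 lb
Per-oxide balance check on the weights just shown, for the quoted basis mass (summed amounts equal target values net of answer rounding effects):
  Al2O3: 543.2·0.1637 + 65.48·0.2647 + 140.4·0.1941 = 133.5 lb (target 133.5 lb)
  Li2O: 543.2·0.04480 + 65.48·0.07550 = 29.28 lb (target 29.28 lb)
  SiO2: 543.2·0.7814 + 79.26·0.3304 + 65.48·0.6450 + 140.4·0.6812 = 588.5 lb (target 588.5 lb)
  Na2O: 140.4·0.1119 + 176.3·0.4380 = 92.93 lb (target 92.93 lb)
  CaO: 184.4·0.5574 = 102.8 lb (target 102.8 lb)
  ZrO2: 79.26·0.6686 = 52.99 lb (target 52.99 lb)
Consistency of the glass mass: whole batch net of LOI = 1000 lb (targets for the oxides total 1000 lb; versus the stated basis of 1000 lb — differing by rounding only).
Batch grand total — Σ batch = 1189 lb; Σ batch·LOI gives LOI loss = 189.0 lb; the yield ratio, glass ÷ batch: 84.10%.

Batch per 1000 lb frit:
  Lithium feldspar: 543.2 lb
  Zircon: 79.26 lb
  Spodumene concentrate: 65.48 lb
  Na-feldspar: 140.4 lb
  Calcite: 184.4 lb
  Salt cake: 176.3 lb
Total batch = 1189 lb; LOI loss = 189.0 lb; yield = 84.10%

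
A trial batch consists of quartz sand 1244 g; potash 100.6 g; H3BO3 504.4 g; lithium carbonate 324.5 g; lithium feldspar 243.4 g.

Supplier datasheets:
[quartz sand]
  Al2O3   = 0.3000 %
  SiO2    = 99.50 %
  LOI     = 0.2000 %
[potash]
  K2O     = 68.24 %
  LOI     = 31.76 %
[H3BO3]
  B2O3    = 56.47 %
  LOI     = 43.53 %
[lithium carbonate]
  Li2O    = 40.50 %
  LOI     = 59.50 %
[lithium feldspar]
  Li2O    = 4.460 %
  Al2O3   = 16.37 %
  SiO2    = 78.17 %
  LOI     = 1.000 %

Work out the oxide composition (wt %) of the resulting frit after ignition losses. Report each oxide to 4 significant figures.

Intermediates are shown, rounded to four significant digits, as written. All internal work runs at exact precision at each step — every reported figure is rounded just once — all derived quantities are re-derived at exact precision (yield, ignition loss, net glass mass, five oxide percentages, totals) from the batch weights per 1967 g of glass as set out in the problem or the answer.
Per-oxide mass from batch:
  B2O3: 504.4·0.5647 = 284.8 g
  K2O: 100.6·0.6824 = 68.65 g
  Li2O: 324.5·0.4050 + 243.4·0.04460 = 142.3 g
  Al2O3: 1244·0.003000 + 243.4·0.1637 = 43.58 g
  SiO2: 1244·0.9950 + 243.4·0.7817 = 1428 g
LOI: 1244·0.002000 + 100.6·0.3176 + 504.4·0.4353 + 324.5·0.5950 + 243.4·0.01000 = 449.5 g
Net of LOI, the glass mass = 2417 − 449.5 = 1967 g (= the summed oxide contributions)
wt % = 100 × oxide mass / glass mass

Glass mass = 1967 g (batch 2417 − LOI 449.5).
Composition: B2O3 14.48%, K2O 3.489%, Li2O 7.232%, Al2O3 2.215%, SiO2 72.59%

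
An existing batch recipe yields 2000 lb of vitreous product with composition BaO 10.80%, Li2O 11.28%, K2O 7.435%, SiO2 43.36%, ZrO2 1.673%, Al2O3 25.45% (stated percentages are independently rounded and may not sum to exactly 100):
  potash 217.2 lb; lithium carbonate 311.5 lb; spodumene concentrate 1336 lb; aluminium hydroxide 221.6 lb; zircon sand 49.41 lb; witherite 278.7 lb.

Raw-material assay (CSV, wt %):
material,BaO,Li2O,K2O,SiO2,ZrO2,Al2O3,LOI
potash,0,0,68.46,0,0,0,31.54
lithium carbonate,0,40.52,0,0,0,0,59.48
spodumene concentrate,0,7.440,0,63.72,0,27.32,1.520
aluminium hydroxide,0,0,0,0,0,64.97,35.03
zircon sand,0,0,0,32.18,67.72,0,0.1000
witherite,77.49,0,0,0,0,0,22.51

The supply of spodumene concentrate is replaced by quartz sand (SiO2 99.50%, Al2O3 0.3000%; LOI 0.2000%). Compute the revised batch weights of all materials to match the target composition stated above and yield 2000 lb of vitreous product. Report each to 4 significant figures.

In-progress results are shown, rounded to four significant figures, on the page; full precision is held in all steps. Each reported figure is rounded exactly once; all derived quantities, which include totals, ignition loss, yield, glass mass, six oxide percentages, are computed in exact precision, as set out in the question or the answer, from the weighed amounts for 2000 lb of glass.
Target masses of each oxide per 2000 lb vitreous product:
  BaO: 10.80% × 2000 = 216.0 lb
  Li2O: 11.28% × 2000 = 225.6 lb
  K2O: 7.435% × 2000 = 148.7 lb
  SiO2: 43.36% × 2000 = 867.2 lb
  ZrO2: 1.673% × 2000 = 33.46 lb
  Al2O3: 25.45% × 2000 = 509.0 lb
Checking each oxide sum on the weights just shown, relative to the basis at hand (delivered sums recover each target up to rounding of the answer):
  BaO: 278.7·0.7749 = 216.0 lb (target 216.0 lb)
  Li2O: 556.8·0.4052 = 225.6 lb (target 225.6 lb)
  K2O: 217.2·0.6846 = 148.7 lb (target 148.7 lb)
  SiO2: 855.6·0.9950 + 49.41·0.3218 = 867.2 lb (target 867.2 lb)
  ZrO2: 49.41·0.6772 = 33.46 lb (target 33.46 lb)
  Al2O3: 855.6·0.003000 + 779.5·0.6497 = 509.0 lb (target 509.0 lb)
Glass-mass bookkeeping: net batch after ignition = 2000 lb (the targets, summed, come to 2000 lb; stated basis 2000 lb — rounding explains the deltas).
Adding the batch up: Σ batch = 2737 lb; ignition loss, Σ(batch × LOI) = 737.2 lb; yield, glass over the total, = 73.07%.

Revised batch per 2000 lb vitreous product:
  potash: 217.2 lb
  lithium carbonate: 556.8 lb
  quartz sand: 855.6 lb
  aluminium hydroxide: 779.5 lb
  zircon sand: 49.41 lb
  witherite: 278.7 lb
Total batch = 2737 lb; LOI loss = 737.2 lb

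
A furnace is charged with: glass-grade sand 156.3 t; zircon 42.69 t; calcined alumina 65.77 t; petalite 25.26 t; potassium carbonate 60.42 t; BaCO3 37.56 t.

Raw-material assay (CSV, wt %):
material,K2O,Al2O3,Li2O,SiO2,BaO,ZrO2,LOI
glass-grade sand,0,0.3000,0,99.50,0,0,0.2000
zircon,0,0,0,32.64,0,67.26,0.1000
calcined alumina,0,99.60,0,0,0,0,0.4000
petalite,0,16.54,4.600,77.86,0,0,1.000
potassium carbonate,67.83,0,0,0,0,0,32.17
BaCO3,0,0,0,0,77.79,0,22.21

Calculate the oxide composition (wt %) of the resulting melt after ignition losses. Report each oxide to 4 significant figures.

Glass mass = 359.3 t (batch 388.0 − LOI 28.65).
Composition: K2O 11.40%, Al2O3 19.52%, Li2O 0.3234%, SiO2 52.63%, BaO 8.131%, ZrO2 7.990%

The working math carries exact precision in every operation; mid-chain values are displayed, with 4-significant-digit rounding, alongside each step; every reported figure undergoes a single rounding — derived quantities are rebuilt using the weight values on 359.3 t of glass in exact precision (glass mass, yield, totals, LOI, six oxide percentages) exactly as shown in the problem or answer text.
Mass of each oxide from the mix:
  K2O: 60.42·0.6783 = 40.98 t
  Al2O3: 156.3·0.003000 + 65.77·0.9960 + 25.26·0.1654 = 70.15 t
  Li2O: 25.26·0.04600 = 1.162 t
  SiO2: 156.3·0.9950 + 42.69·0.3264 + 25.26·0.7786 = 189.1 t
  BaO: 37.56·0.7779 = 29.22 t
  ZrO2: 42.69·0.6726 = 28.71 t
LOI: 156.3·0.002000 + 42.69·0.001000 + 65.77·0.004000 + 25.26·0.01000 + 60.42·0.3217 + 37.56·0.2221 = 28.65 t
The glass mass, total less LOI, = 388.0 − 28.65 = 359.3 t (the oxide masses sum to this)
percent share: oxide ÷ glass, ×100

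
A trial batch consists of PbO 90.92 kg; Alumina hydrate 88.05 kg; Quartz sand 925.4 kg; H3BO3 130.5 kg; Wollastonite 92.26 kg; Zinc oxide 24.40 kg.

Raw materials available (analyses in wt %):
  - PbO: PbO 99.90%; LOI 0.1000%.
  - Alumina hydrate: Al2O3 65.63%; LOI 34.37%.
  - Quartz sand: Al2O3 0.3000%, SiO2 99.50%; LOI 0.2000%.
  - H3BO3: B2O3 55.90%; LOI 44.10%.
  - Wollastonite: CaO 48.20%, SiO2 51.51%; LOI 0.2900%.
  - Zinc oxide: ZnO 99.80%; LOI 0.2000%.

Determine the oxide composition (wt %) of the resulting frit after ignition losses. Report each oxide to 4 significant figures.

Values along the way are displayed rounded to four significant digits. The whole derivation holds full precision from start to finish; each reported result is rounded once only — all derived quantities are carried in full precision (LOI, net glass mass, the six compositions, yield, the totals) from the weighed amounts on 1261 kg of glass, as quoted within the question or the answer.
Mass of each oxide from the mix:
  CaO: 92.26·0.4820 = 44.47 kg
  Al2O3: 88.05·0.6563 + 925.4·0.003000 = 60.56 kg
  ZnO: 24.40·0.9980 = 24.35 kg
  PbO: 90.92·0.9990 = 90.83 kg
  B2O3: 130.5·0.5590 = 72.95 kg
  SiO2: 925.4·0.9950 + 92.26·0.5151 = 968.3 kg
LOI: 90.92·0.001000 + 88.05·0.3437 + 925.4·0.002000 + 130.5·0.4410 + 92.26·0.002900 + 24.40·0.002000 = 90.07 kg
Resulting glass, batch − LOI: 1352 − 90.07 = 1261 kg (consistent with Σ oxide mass)
each oxide over glass, ×100, is wt %

Glass mass = 1261 kg (batch 1352 − LOI 90.07).
Composition: CaO 3.525%, Al2O3 4.801%, ZnO 1.930%, PbO 7.200%, B2O3 5.783%, SiO2 76.76%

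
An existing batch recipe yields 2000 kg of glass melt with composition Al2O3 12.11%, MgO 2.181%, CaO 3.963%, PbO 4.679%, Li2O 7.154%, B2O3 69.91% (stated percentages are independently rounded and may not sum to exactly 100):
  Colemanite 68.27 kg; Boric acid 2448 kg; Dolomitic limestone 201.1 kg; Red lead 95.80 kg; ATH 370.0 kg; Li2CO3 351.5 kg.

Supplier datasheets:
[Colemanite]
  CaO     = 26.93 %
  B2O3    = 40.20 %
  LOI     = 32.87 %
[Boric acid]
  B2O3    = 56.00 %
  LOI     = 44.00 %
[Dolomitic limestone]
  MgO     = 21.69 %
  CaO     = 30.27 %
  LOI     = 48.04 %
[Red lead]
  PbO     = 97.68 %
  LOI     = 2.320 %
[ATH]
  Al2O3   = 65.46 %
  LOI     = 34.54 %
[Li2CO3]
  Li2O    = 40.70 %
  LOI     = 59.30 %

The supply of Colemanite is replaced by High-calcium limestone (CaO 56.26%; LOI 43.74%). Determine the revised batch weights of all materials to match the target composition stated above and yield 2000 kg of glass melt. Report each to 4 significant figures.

Working values are displayed rounded to 4 significant digits between the steps. Each numeric step keeps full precision at each step. Exactly one rounding is applied to each reported number. The derived quantities (the six compositions, the totals, LOI, yield, glass mass) are recomputed from the weighed amounts at 2000 kg of glass in exact precision as given in the problem or answer text.
Oxide mass targets, per 2000 kg glass melt:
  Al2O3: 12.11% × 2000 = 242.2 kg
  MgO: 2.181% × 2000 = 43.62 kg
  CaO: 3.963% × 2000 = 79.26 kg
  PbO: 4.679% × 2000 = 93.58 kg
  Li2O: 7.154% × 2000 = 143.1 kg
  B2O3: 69.91% × 2000 = 1398 kg
Oxide-by-oxide audit on the weights just shown, at the basis given (oxide sums agree with the targets up to rounding of the answer):
  Al2O3: 370.0·0.6546 = 242.2 kg (target 242.2 kg)
  MgO: 201.1·0.2169 = 43.62 kg (target 43.62 kg)
  CaO: 32.68·0.5626 + 201.1·0.3027 = 79.26 kg (target 79.26 kg)
  PbO: 95.80·0.9768 = 93.58 kg (target 93.58 kg)
  Li2O: 351.5·0.4070 = 143.1 kg (target 143.1 kg)
  B2O3: 2497·0.5600 = 1398 kg (target 1398 kg)
Glass-mass sanity pass: whole batch net of LOI = 2000 kg (oxide target masses add up to 2000 kg; against the stated basis, 2000 kg — deltas are rounding alone).
Total batch = Σ batch = 3548 kg; ignition loss, Σ(batch × LOI) = 1548 kg; glass ÷ batch gives a yield of 56.37%.

Revised batch per 2000 kg glass melt:
  High-calcium limestone: 32.68 kg
  Boric acid: 2497 kg
  Dolomitic limestone: 201.1 kg
  Red lead: 95.80 kg
  ATH: 370.0 kg
  Li2CO3: 351.5 kg
Total batch = 3548 kg; LOI loss = 1548 kg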